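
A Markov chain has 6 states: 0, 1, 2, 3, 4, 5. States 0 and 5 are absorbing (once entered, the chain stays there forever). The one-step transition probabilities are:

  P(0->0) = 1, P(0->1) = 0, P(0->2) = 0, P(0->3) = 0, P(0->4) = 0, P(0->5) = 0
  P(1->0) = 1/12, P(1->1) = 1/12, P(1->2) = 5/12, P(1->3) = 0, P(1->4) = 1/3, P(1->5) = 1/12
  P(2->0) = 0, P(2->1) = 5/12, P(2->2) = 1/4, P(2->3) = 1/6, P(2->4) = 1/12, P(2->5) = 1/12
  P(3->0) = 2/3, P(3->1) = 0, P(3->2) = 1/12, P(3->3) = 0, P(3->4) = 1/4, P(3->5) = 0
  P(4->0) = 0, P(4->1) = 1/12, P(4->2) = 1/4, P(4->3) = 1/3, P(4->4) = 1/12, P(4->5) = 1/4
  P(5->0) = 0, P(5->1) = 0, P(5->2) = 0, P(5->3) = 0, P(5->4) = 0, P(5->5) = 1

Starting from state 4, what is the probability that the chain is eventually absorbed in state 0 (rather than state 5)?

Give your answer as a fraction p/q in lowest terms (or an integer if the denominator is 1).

Answer: 1641/3343

Derivation:
Let a_i = P(absorbed in 0 | start in state i).
Boundary conditions: a_0 = 1, a_5 = 0.
For each transient state i, a_i = sum_j P(i->j) * a_j:
  a_1 = 1/12*a_0 + 1/12*a_1 + 5/12*a_2 + 0*a_3 + 1/3*a_4 + 1/12*a_5
  a_2 = 0*a_0 + 5/12*a_1 + 1/4*a_2 + 1/6*a_3 + 1/12*a_4 + 1/12*a_5
  a_3 = 2/3*a_0 + 0*a_1 + 1/12*a_2 + 0*a_3 + 1/4*a_4 + 0*a_5
  a_4 = 0*a_0 + 1/12*a_1 + 1/4*a_2 + 1/3*a_3 + 1/12*a_4 + 1/4*a_5

Substituting a_0 = 1 and a_5 = 0, rearrange to (I - Q) a = r where r[i] = P(i -> 0):
  [11/12, -5/12, 0, -1/3] . (a_1, a_2, a_3, a_4) = 1/12
  [-5/12, 3/4, -1/6, -1/12] . (a_1, a_2, a_3, a_4) = 0
  [0, -1/12, 1, -1/4] . (a_1, a_2, a_3, a_4) = 2/3
  [-1/12, -1/4, -1/3, 11/12] . (a_1, a_2, a_3, a_4) = 0

Solving yields:
  a_1 = 1692/3343
  a_2 = 1741/3343
  a_3 = 2784/3343
  a_4 = 1641/3343

Starting state is 4, so the absorption probability is a_4 = 1641/3343.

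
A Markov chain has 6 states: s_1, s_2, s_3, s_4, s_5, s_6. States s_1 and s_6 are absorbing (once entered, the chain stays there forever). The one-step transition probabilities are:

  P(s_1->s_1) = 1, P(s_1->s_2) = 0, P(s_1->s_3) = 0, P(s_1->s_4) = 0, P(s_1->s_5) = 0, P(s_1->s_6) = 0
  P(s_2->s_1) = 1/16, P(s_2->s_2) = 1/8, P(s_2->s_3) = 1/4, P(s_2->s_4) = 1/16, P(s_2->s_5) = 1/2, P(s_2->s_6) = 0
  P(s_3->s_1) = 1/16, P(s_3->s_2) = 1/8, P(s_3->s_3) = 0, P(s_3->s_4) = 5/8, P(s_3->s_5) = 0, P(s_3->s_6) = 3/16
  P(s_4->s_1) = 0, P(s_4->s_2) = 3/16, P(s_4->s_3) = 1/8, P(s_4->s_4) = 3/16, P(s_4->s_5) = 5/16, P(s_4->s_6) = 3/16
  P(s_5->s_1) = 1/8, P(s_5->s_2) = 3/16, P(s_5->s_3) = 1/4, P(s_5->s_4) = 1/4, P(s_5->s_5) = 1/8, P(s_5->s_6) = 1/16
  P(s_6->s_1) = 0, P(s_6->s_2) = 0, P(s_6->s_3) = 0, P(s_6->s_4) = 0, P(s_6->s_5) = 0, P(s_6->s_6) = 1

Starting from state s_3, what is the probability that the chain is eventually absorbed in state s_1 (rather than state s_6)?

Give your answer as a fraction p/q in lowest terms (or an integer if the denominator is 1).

Let a_i = P(absorbed in s_1 | start in state i).
Boundary conditions: a_s_1 = 1, a_s_6 = 0.
For each transient state i, a_i = sum_j P(i->j) * a_j:
  a_s_2 = 1/16*a_s_1 + 1/8*a_s_2 + 1/4*a_s_3 + 1/16*a_s_4 + 1/2*a_s_5 + 0*a_s_6
  a_s_3 = 1/16*a_s_1 + 1/8*a_s_2 + 0*a_s_3 + 5/8*a_s_4 + 0*a_s_5 + 3/16*a_s_6
  a_s_4 = 0*a_s_1 + 3/16*a_s_2 + 1/8*a_s_3 + 3/16*a_s_4 + 5/16*a_s_5 + 3/16*a_s_6
  a_s_5 = 1/8*a_s_1 + 3/16*a_s_2 + 1/4*a_s_3 + 1/4*a_s_4 + 1/8*a_s_5 + 1/16*a_s_6

Substituting a_s_1 = 1 and a_s_6 = 0, rearrange to (I - Q) a = r where r[i] = P(i -> s_1):
  [7/8, -1/4, -1/16, -1/2] . (a_s_2, a_s_3, a_s_4, a_s_5) = 1/16
  [-1/8, 1, -5/8, 0] . (a_s_2, a_s_3, a_s_4, a_s_5) = 1/16
  [-3/16, -1/8, 13/16, -5/16] . (a_s_2, a_s_3, a_s_4, a_s_5) = 0
  [-3/16, -1/4, -1/4, 7/8] . (a_s_2, a_s_3, a_s_4, a_s_5) = 1/8

Solving yields:
  a_s_2 = 857/2127
  a_s_3 = 1671/5672
  a_s_4 = 1237/4254
  a_s_5 = 3373/8508

Starting state is s_3, so the absorption probability is a_s_3 = 1671/5672.

Answer: 1671/5672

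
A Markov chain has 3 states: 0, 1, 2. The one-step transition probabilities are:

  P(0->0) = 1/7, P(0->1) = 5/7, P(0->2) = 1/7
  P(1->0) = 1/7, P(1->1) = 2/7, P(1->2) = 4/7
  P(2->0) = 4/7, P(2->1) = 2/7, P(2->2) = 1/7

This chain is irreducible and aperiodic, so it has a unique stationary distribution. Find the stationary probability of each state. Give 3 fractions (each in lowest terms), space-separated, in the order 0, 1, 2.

Answer: 22/79 32/79 25/79

Derivation:
The stationary distribution satisfies pi = pi * P, i.e.:
  pi_0 = 1/7*pi_0 + 1/7*pi_1 + 4/7*pi_2
  pi_1 = 5/7*pi_0 + 2/7*pi_1 + 2/7*pi_2
  pi_2 = 1/7*pi_0 + 4/7*pi_1 + 1/7*pi_2
with normalization: pi_0 + pi_1 + pi_2 = 1.

Using the first 2 balance equations plus normalization, the linear system A*pi = b is:
  [-6/7, 1/7, 4/7] . pi = 0
  [5/7, -5/7, 2/7] . pi = 0
  [1, 1, 1] . pi = 1

Solving yields:
  pi_0 = 22/79
  pi_1 = 32/79
  pi_2 = 25/79

Verification (pi * P):
  22/79*1/7 + 32/79*1/7 + 25/79*4/7 = 22/79 = pi_0  (ok)
  22/79*5/7 + 32/79*2/7 + 25/79*2/7 = 32/79 = pi_1  (ok)
  22/79*1/7 + 32/79*4/7 + 25/79*1/7 = 25/79 = pi_2  (ok)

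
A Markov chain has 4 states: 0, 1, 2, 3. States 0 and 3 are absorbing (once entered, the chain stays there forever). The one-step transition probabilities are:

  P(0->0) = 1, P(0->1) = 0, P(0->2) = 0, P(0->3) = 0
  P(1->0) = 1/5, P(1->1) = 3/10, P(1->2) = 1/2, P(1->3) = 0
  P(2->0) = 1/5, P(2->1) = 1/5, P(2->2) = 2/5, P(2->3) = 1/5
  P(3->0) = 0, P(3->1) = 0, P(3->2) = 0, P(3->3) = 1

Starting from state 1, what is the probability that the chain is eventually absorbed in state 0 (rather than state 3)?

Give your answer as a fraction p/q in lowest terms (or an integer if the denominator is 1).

Let a_i = P(absorbed in 0 | start in state i).
Boundary conditions: a_0 = 1, a_3 = 0.
For each transient state i, a_i = sum_j P(i->j) * a_j:
  a_1 = 1/5*a_0 + 3/10*a_1 + 1/2*a_2 + 0*a_3
  a_2 = 1/5*a_0 + 1/5*a_1 + 2/5*a_2 + 1/5*a_3

Substituting a_0 = 1 and a_3 = 0, rearrange to (I - Q) a = r where r[i] = P(i -> 0):
  [7/10, -1/2] . (a_1, a_2) = 1/5
  [-1/5, 3/5] . (a_1, a_2) = 1/5

Solving yields:
  a_1 = 11/16
  a_2 = 9/16

Starting state is 1, so the absorption probability is a_1 = 11/16.

Answer: 11/16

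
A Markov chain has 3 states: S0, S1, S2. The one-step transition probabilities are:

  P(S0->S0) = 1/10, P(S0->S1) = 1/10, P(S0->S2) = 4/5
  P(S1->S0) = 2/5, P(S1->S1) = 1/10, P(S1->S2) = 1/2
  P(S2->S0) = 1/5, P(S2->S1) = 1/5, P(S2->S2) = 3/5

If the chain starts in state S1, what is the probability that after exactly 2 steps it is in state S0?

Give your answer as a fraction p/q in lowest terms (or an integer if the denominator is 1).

Answer: 9/50

Derivation:
Computing P^2 by repeated multiplication:
P^1 =
  S0: [1/10, 1/10, 4/5]
  S1: [2/5, 1/10, 1/2]
  S2: [1/5, 1/5, 3/5]
P^2 =
  S0: [21/100, 9/50, 61/100]
  S1: [9/50, 3/20, 67/100]
  S2: [11/50, 4/25, 31/50]

(P^2)[S1 -> S0] = 9/50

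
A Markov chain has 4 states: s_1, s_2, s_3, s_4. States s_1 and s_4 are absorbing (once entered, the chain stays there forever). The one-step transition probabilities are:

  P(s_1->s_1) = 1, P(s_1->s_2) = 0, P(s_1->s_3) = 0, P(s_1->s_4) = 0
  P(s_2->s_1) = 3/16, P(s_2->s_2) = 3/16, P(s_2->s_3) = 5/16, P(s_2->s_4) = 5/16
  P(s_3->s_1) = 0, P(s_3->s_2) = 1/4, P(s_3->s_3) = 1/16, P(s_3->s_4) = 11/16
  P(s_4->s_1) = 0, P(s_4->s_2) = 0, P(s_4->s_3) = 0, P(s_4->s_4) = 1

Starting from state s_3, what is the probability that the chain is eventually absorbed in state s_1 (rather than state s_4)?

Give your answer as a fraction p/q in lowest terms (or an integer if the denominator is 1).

Answer: 12/175

Derivation:
Let a_i = P(absorbed in s_1 | start in state i).
Boundary conditions: a_s_1 = 1, a_s_4 = 0.
For each transient state i, a_i = sum_j P(i->j) * a_j:
  a_s_2 = 3/16*a_s_1 + 3/16*a_s_2 + 5/16*a_s_3 + 5/16*a_s_4
  a_s_3 = 0*a_s_1 + 1/4*a_s_2 + 1/16*a_s_3 + 11/16*a_s_4

Substituting a_s_1 = 1 and a_s_4 = 0, rearrange to (I - Q) a = r where r[i] = P(i -> s_1):
  [13/16, -5/16] . (a_s_2, a_s_3) = 3/16
  [-1/4, 15/16] . (a_s_2, a_s_3) = 0

Solving yields:
  a_s_2 = 9/35
  a_s_3 = 12/175

Starting state is s_3, so the absorption probability is a_s_3 = 12/175.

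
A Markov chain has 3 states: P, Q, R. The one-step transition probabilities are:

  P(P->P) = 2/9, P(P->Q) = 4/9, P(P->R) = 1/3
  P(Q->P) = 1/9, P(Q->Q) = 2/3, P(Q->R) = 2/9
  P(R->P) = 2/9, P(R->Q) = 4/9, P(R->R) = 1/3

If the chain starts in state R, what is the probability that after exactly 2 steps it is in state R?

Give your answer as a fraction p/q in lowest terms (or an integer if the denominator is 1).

Answer: 23/81

Derivation:
Computing P^2 by repeated multiplication:
P^1 =
  P: [2/9, 4/9, 1/3]
  Q: [1/9, 2/3, 2/9]
  R: [2/9, 4/9, 1/3]
P^2 =
  P: [14/81, 44/81, 23/81]
  Q: [4/27, 16/27, 7/27]
  R: [14/81, 44/81, 23/81]

(P^2)[R -> R] = 23/81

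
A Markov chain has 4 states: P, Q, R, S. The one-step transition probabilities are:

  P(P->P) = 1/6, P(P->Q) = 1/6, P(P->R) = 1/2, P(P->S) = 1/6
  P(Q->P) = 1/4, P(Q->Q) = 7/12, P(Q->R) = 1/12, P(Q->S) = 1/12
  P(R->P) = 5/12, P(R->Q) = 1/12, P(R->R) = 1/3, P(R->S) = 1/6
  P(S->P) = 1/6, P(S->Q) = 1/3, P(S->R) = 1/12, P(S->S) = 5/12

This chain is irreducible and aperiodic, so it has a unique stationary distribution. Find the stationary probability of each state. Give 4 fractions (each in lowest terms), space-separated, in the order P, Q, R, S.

Answer: 37/145 44/145 22/87 82/435

Derivation:
The stationary distribution satisfies pi = pi * P, i.e.:
  pi_P = 1/6*pi_P + 1/4*pi_Q + 5/12*pi_R + 1/6*pi_S
  pi_Q = 1/6*pi_P + 7/12*pi_Q + 1/12*pi_R + 1/3*pi_S
  pi_R = 1/2*pi_P + 1/12*pi_Q + 1/3*pi_R + 1/12*pi_S
  pi_S = 1/6*pi_P + 1/12*pi_Q + 1/6*pi_R + 5/12*pi_S
with normalization: pi_P + pi_Q + pi_R + pi_S = 1.

Using the first 3 balance equations plus normalization, the linear system A*pi = b is:
  [-5/6, 1/4, 5/12, 1/6] . pi = 0
  [1/6, -5/12, 1/12, 1/3] . pi = 0
  [1/2, 1/12, -2/3, 1/12] . pi = 0
  [1, 1, 1, 1] . pi = 1

Solving yields:
  pi_P = 37/145
  pi_Q = 44/145
  pi_R = 22/87
  pi_S = 82/435

Verification (pi * P):
  37/145*1/6 + 44/145*1/4 + 22/87*5/12 + 82/435*1/6 = 37/145 = pi_P  (ok)
  37/145*1/6 + 44/145*7/12 + 22/87*1/12 + 82/435*1/3 = 44/145 = pi_Q  (ok)
  37/145*1/2 + 44/145*1/12 + 22/87*1/3 + 82/435*1/12 = 22/87 = pi_R  (ok)
  37/145*1/6 + 44/145*1/12 + 22/87*1/6 + 82/435*5/12 = 82/435 = pi_S  (ok)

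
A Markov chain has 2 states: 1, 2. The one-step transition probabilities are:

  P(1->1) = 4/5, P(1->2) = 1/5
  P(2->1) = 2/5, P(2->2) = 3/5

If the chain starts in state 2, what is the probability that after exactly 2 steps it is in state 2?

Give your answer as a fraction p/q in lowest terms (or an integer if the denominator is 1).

Computing P^2 by repeated multiplication:
P^1 =
  1: [4/5, 1/5]
  2: [2/5, 3/5]
P^2 =
  1: [18/25, 7/25]
  2: [14/25, 11/25]

(P^2)[2 -> 2] = 11/25

Answer: 11/25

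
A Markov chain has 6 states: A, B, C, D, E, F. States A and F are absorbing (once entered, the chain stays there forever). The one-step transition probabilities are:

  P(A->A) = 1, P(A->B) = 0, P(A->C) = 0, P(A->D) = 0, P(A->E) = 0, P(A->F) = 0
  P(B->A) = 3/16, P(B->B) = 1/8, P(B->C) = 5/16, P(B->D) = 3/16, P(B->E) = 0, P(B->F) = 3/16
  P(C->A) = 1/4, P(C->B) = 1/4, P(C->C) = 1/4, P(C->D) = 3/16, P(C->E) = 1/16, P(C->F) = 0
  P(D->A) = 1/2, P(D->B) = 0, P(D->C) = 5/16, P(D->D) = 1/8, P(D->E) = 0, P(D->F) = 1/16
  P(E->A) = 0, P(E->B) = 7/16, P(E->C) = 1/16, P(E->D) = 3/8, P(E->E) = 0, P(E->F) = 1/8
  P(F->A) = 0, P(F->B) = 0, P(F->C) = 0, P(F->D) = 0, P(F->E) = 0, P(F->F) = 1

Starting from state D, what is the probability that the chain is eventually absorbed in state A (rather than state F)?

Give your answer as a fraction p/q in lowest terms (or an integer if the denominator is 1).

Let a_i = P(absorbed in A | start in state i).
Boundary conditions: a_A = 1, a_F = 0.
For each transient state i, a_i = sum_j P(i->j) * a_j:
  a_B = 3/16*a_A + 1/8*a_B + 5/16*a_C + 3/16*a_D + 0*a_E + 3/16*a_F
  a_C = 1/4*a_A + 1/4*a_B + 1/4*a_C + 3/16*a_D + 1/16*a_E + 0*a_F
  a_D = 1/2*a_A + 0*a_B + 5/16*a_C + 1/8*a_D + 0*a_E + 1/16*a_F
  a_E = 0*a_A + 7/16*a_B + 1/16*a_C + 3/8*a_D + 0*a_E + 1/8*a_F

Substituting a_A = 1 and a_F = 0, rearrange to (I - Q) a = r where r[i] = P(i -> A):
  [7/8, -5/16, -3/16, 0] . (a_B, a_C, a_D, a_E) = 3/16
  [-1/4, 3/4, -3/16, -1/16] . (a_B, a_C, a_D, a_E) = 1/4
  [0, -5/16, 7/8, 0] . (a_B, a_C, a_D, a_E) = 1/2
  [-7/16, -1/16, -3/8, 1] . (a_B, a_C, a_D, a_E) = 0

Solving yields:
  a_B = 19396/27621
  a_C = 23278/27621
  a_D = 24097/27621
  a_E = 18977/27621

Starting state is D, so the absorption probability is a_D = 24097/27621.

Answer: 24097/27621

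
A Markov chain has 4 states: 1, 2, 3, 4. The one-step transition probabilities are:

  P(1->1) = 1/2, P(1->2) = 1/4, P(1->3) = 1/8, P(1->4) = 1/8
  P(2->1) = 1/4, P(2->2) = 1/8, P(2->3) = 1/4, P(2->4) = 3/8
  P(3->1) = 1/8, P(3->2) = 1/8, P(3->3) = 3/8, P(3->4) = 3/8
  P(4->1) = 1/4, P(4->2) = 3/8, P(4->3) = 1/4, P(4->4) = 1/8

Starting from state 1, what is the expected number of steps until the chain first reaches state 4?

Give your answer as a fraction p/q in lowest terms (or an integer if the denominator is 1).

Let h_i = expected steps to first reach 4 from state i.
Boundary: h_4 = 0.
First-step equations for the other states:
  h_1 = 1 + 1/2*h_1 + 1/4*h_2 + 1/8*h_3 + 1/8*h_4
  h_2 = 1 + 1/4*h_1 + 1/8*h_2 + 1/4*h_3 + 3/8*h_4
  h_3 = 1 + 1/8*h_1 + 1/8*h_2 + 3/8*h_3 + 3/8*h_4

Substituting h_4 = 0 and rearranging gives the linear system (I - Q) h = 1:
  [1/2, -1/4, -1/8] . (h_1, h_2, h_3) = 1
  [-1/4, 7/8, -1/4] . (h_1, h_2, h_3) = 1
  [-1/8, -1/8, 5/8] . (h_1, h_2, h_3) = 1

Solving yields:
  h_1 = 40/9
  h_2 = 328/99
  h_3 = 104/33

Starting state is 1, so the expected hitting time is h_1 = 40/9.

Answer: 40/9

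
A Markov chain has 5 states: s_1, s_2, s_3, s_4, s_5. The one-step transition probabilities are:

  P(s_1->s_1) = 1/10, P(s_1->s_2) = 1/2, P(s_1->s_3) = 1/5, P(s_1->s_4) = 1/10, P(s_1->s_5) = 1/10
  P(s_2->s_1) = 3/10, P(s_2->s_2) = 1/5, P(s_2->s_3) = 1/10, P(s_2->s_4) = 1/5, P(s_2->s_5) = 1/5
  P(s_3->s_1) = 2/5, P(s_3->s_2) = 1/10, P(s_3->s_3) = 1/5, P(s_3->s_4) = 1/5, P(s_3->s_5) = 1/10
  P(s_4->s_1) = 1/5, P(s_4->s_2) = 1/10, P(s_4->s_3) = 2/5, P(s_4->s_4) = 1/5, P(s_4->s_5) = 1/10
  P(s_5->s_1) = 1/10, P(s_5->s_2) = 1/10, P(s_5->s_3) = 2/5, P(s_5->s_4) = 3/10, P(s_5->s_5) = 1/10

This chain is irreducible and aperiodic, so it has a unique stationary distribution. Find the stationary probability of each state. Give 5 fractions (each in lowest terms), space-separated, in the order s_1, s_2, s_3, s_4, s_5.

The stationary distribution satisfies pi = pi * P, i.e.:
  pi_s_1 = 1/10*pi_s_1 + 3/10*pi_s_2 + 2/5*pi_s_3 + 1/5*pi_s_4 + 1/10*pi_s_5
  pi_s_2 = 1/2*pi_s_1 + 1/5*pi_s_2 + 1/10*pi_s_3 + 1/10*pi_s_4 + 1/10*pi_s_5
  pi_s_3 = 1/5*pi_s_1 + 1/10*pi_s_2 + 1/5*pi_s_3 + 2/5*pi_s_4 + 2/5*pi_s_5
  pi_s_4 = 1/10*pi_s_1 + 1/5*pi_s_2 + 1/5*pi_s_3 + 1/5*pi_s_4 + 3/10*pi_s_5
  pi_s_5 = 1/10*pi_s_1 + 1/5*pi_s_2 + 1/10*pi_s_3 + 1/10*pi_s_4 + 1/10*pi_s_5
with normalization: pi_s_1 + pi_s_2 + pi_s_3 + pi_s_4 + pi_s_5 = 1.

Using the first 4 balance equations plus normalization, the linear system A*pi = b is:
  [-9/10, 3/10, 2/5, 1/5, 1/10] . pi = 0
  [1/2, -4/5, 1/10, 1/10, 1/10] . pi = 0
  [1/5, 1/10, -4/5, 2/5, 2/5] . pi = 0
  [1/10, 1/5, 1/5, -4/5, 3/10] . pi = 0
  [1, 1, 1, 1, 1] . pi = 1

Solving yields:
  pi_s_1 = 235/1004
  pi_s_2 = 54/251
  pi_s_3 = 483/2008
  pi_s_4 = 379/2008
  pi_s_5 = 61/502

Verification (pi * P):
  235/1004*1/10 + 54/251*3/10 + 483/2008*2/5 + 379/2008*1/5 + 61/502*1/10 = 235/1004 = pi_s_1  (ok)
  235/1004*1/2 + 54/251*1/5 + 483/2008*1/10 + 379/2008*1/10 + 61/502*1/10 = 54/251 = pi_s_2  (ok)
  235/1004*1/5 + 54/251*1/10 + 483/2008*1/5 + 379/2008*2/5 + 61/502*2/5 = 483/2008 = pi_s_3  (ok)
  235/1004*1/10 + 54/251*1/5 + 483/2008*1/5 + 379/2008*1/5 + 61/502*3/10 = 379/2008 = pi_s_4  (ok)
  235/1004*1/10 + 54/251*1/5 + 483/2008*1/10 + 379/2008*1/10 + 61/502*1/10 = 61/502 = pi_s_5  (ok)

Answer: 235/1004 54/251 483/2008 379/2008 61/502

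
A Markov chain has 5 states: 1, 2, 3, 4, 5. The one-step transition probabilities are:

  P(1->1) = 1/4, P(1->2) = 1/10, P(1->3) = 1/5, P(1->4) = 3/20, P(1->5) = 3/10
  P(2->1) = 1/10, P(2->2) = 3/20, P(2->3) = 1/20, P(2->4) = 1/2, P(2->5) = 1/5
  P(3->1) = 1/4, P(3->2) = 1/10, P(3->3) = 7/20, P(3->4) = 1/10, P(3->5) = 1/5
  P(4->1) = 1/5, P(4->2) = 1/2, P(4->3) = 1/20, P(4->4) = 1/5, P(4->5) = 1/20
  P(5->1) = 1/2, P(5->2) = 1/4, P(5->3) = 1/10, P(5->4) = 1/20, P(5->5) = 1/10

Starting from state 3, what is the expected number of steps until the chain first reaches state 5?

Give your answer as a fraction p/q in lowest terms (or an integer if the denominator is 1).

Answer: 22412/4253

Derivation:
Let h_i = expected steps to first reach 5 from state i.
Boundary: h_5 = 0.
First-step equations for the other states:
  h_1 = 1 + 1/4*h_1 + 1/10*h_2 + 1/5*h_3 + 3/20*h_4 + 3/10*h_5
  h_2 = 1 + 1/10*h_1 + 3/20*h_2 + 1/20*h_3 + 1/2*h_4 + 1/5*h_5
  h_3 = 1 + 1/4*h_1 + 1/10*h_2 + 7/20*h_3 + 1/10*h_4 + 1/5*h_5
  h_4 = 1 + 1/5*h_1 + 1/2*h_2 + 1/20*h_3 + 1/5*h_4 + 1/20*h_5

Substituting h_5 = 0 and rearranging gives the linear system (I - Q) h = 1:
  [3/4, -1/10, -1/5, -3/20] . (h_1, h_2, h_3, h_4) = 1
  [-1/10, 17/20, -1/20, -1/2] . (h_1, h_2, h_3, h_4) = 1
  [-1/4, -1/10, 13/20, -1/10] . (h_1, h_2, h_3, h_4) = 1
  [-1/5, -1/2, -1/20, 4/5] . (h_1, h_2, h_3, h_4) = 1

Solving yields:
  h_1 = 20416/4253
  h_2 = 24792/4253
  h_3 = 22412/4253
  h_4 = 27316/4253

Starting state is 3, so the expected hitting time is h_3 = 22412/4253.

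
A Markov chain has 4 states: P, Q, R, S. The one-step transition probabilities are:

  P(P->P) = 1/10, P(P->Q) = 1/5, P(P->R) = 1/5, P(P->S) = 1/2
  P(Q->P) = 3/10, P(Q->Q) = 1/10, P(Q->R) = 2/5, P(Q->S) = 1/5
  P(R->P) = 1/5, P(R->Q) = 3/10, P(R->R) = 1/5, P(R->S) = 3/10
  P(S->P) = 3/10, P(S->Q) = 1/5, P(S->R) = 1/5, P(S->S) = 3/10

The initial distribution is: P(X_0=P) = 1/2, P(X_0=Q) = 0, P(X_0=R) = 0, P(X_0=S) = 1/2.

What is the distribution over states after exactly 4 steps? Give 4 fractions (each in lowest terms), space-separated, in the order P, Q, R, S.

Answer: 144/625 509/2500 301/1250 813/2500

Derivation:
Propagating the distribution step by step (d_{t+1} = d_t * P):
d_0 = (P=1/2, Q=0, R=0, S=1/2)
  d_1[P] = 1/2*1/10 + 0*3/10 + 0*1/5 + 1/2*3/10 = 1/5
  d_1[Q] = 1/2*1/5 + 0*1/10 + 0*3/10 + 1/2*1/5 = 1/5
  d_1[R] = 1/2*1/5 + 0*2/5 + 0*1/5 + 1/2*1/5 = 1/5
  d_1[S] = 1/2*1/2 + 0*1/5 + 0*3/10 + 1/2*3/10 = 2/5
d_1 = (P=1/5, Q=1/5, R=1/5, S=2/5)
  d_2[P] = 1/5*1/10 + 1/5*3/10 + 1/5*1/5 + 2/5*3/10 = 6/25
  d_2[Q] = 1/5*1/5 + 1/5*1/10 + 1/5*3/10 + 2/5*1/5 = 1/5
  d_2[R] = 1/5*1/5 + 1/5*2/5 + 1/5*1/5 + 2/5*1/5 = 6/25
  d_2[S] = 1/5*1/2 + 1/5*1/5 + 1/5*3/10 + 2/5*3/10 = 8/25
d_2 = (P=6/25, Q=1/5, R=6/25, S=8/25)
  d_3[P] = 6/25*1/10 + 1/5*3/10 + 6/25*1/5 + 8/25*3/10 = 57/250
  d_3[Q] = 6/25*1/5 + 1/5*1/10 + 6/25*3/10 + 8/25*1/5 = 51/250
  d_3[R] = 6/25*1/5 + 1/5*2/5 + 6/25*1/5 + 8/25*1/5 = 6/25
  d_3[S] = 6/25*1/2 + 1/5*1/5 + 6/25*3/10 + 8/25*3/10 = 41/125
d_3 = (P=57/250, Q=51/250, R=6/25, S=41/125)
  d_4[P] = 57/250*1/10 + 51/250*3/10 + 6/25*1/5 + 41/125*3/10 = 144/625
  d_4[Q] = 57/250*1/5 + 51/250*1/10 + 6/25*3/10 + 41/125*1/5 = 509/2500
  d_4[R] = 57/250*1/5 + 51/250*2/5 + 6/25*1/5 + 41/125*1/5 = 301/1250
  d_4[S] = 57/250*1/2 + 51/250*1/5 + 6/25*3/10 + 41/125*3/10 = 813/2500
d_4 = (P=144/625, Q=509/2500, R=301/1250, S=813/2500)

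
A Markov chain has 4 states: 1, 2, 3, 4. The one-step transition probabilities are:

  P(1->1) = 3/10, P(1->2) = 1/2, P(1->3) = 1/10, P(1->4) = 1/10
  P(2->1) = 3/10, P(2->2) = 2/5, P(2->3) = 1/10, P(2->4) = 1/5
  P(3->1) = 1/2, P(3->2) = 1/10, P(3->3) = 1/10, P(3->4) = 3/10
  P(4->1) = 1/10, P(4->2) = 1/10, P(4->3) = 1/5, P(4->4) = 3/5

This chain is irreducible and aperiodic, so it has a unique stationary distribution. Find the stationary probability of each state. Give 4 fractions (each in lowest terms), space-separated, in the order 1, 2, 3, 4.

The stationary distribution satisfies pi = pi * P, i.e.:
  pi_1 = 3/10*pi_1 + 3/10*pi_2 + 1/2*pi_3 + 1/10*pi_4
  pi_2 = 1/2*pi_1 + 2/5*pi_2 + 1/10*pi_3 + 1/10*pi_4
  pi_3 = 1/10*pi_1 + 1/10*pi_2 + 1/10*pi_3 + 1/5*pi_4
  pi_4 = 1/10*pi_1 + 1/5*pi_2 + 3/10*pi_3 + 3/5*pi_4
with normalization: pi_1 + pi_2 + pi_3 + pi_4 = 1.

Using the first 3 balance equations plus normalization, the linear system A*pi = b is:
  [-7/10, 3/10, 1/2, 1/10] . pi = 0
  [1/2, -3/5, 1/10, 1/10] . pi = 0
  [1/10, 1/10, -9/10, 1/5] . pi = 0
  [1, 1, 1, 1] . pi = 1

Solving yields:
  pi_1 = 151/572
  pi_2 = 42/143
  pi_3 = 75/572
  pi_4 = 89/286

Verification (pi * P):
  151/572*3/10 + 42/143*3/10 + 75/572*1/2 + 89/286*1/10 = 151/572 = pi_1  (ok)
  151/572*1/2 + 42/143*2/5 + 75/572*1/10 + 89/286*1/10 = 42/143 = pi_2  (ok)
  151/572*1/10 + 42/143*1/10 + 75/572*1/10 + 89/286*1/5 = 75/572 = pi_3  (ok)
  151/572*1/10 + 42/143*1/5 + 75/572*3/10 + 89/286*3/5 = 89/286 = pi_4  (ok)

Answer: 151/572 42/143 75/572 89/286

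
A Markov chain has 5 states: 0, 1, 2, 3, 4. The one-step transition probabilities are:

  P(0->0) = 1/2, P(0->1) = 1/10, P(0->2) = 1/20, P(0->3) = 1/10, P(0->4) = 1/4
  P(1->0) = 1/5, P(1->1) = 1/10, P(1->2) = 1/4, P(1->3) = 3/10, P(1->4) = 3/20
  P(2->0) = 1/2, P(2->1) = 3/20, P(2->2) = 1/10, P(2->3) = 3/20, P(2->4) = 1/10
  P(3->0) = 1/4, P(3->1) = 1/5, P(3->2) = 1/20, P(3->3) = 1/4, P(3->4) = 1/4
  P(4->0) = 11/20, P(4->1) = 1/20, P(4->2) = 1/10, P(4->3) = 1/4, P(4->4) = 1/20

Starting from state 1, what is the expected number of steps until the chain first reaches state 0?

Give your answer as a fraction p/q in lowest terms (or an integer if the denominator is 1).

Answer: 41324/12899

Derivation:
Let h_i = expected steps to first reach 0 from state i.
Boundary: h_0 = 0.
First-step equations for the other states:
  h_1 = 1 + 1/5*h_0 + 1/10*h_1 + 1/4*h_2 + 3/10*h_3 + 3/20*h_4
  h_2 = 1 + 1/2*h_0 + 3/20*h_1 + 1/10*h_2 + 3/20*h_3 + 1/10*h_4
  h_3 = 1 + 1/4*h_0 + 1/5*h_1 + 1/20*h_2 + 1/4*h_3 + 1/4*h_4
  h_4 = 1 + 11/20*h_0 + 1/20*h_1 + 1/10*h_2 + 1/4*h_3 + 1/20*h_4

Substituting h_0 = 0 and rearranging gives the linear system (I - Q) h = 1:
  [9/10, -1/4, -3/10, -3/20] . (h_1, h_2, h_3, h_4) = 1
  [-3/20, 9/10, -3/20, -1/10] . (h_1, h_2, h_3, h_4) = 1
  [-1/5, -1/20, 3/4, -1/4] . (h_1, h_2, h_3, h_4) = 1
  [-1/20, -1/10, -1/4, 19/20] . (h_1, h_2, h_3, h_4) = 1

Solving yields:
  h_1 = 41324/12899
  h_2 = 31204/12899
  h_3 = 40168/12899
  h_4 = 29608/12899

Starting state is 1, so the expected hitting time is h_1 = 41324/12899.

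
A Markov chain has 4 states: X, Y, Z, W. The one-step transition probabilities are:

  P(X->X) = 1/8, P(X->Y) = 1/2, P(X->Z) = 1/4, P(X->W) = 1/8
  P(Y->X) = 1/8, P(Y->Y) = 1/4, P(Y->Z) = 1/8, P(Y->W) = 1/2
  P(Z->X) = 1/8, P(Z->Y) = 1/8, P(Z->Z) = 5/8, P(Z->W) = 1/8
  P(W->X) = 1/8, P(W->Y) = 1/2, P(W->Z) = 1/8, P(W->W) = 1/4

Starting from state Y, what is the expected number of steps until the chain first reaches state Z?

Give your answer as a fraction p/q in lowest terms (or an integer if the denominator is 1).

Let h_i = expected steps to first reach Z from state i.
Boundary: h_Z = 0.
First-step equations for the other states:
  h_X = 1 + 1/8*h_X + 1/2*h_Y + 1/4*h_Z + 1/8*h_W
  h_Y = 1 + 1/8*h_X + 1/4*h_Y + 1/8*h_Z + 1/2*h_W
  h_W = 1 + 1/8*h_X + 1/2*h_Y + 1/8*h_Z + 1/4*h_W

Substituting h_Z = 0 and rearranging gives the linear system (I - Q) h = 1:
  [7/8, -1/2, -1/8] . (h_X, h_Y, h_W) = 1
  [-1/8, 3/4, -1/2] . (h_X, h_Y, h_W) = 1
  [-1/8, -1/2, 3/4] . (h_X, h_Y, h_W) = 1

Solving yields:
  h_X = 56/9
  h_Y = 64/9
  h_W = 64/9

Starting state is Y, so the expected hitting time is h_Y = 64/9.

Answer: 64/9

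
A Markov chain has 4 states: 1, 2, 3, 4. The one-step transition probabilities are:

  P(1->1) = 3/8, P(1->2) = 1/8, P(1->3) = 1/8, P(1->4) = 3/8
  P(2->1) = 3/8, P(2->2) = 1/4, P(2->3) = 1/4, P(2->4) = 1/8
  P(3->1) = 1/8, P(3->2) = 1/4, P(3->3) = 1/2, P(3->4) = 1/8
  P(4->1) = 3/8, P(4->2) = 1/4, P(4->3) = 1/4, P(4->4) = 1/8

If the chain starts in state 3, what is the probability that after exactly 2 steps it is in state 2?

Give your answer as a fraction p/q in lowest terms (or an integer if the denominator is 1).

Computing P^2 by repeated multiplication:
P^1 =
  1: [3/8, 1/8, 1/8, 3/8]
  2: [3/8, 1/4, 1/4, 1/8]
  3: [1/8, 1/4, 1/2, 1/8]
  4: [3/8, 1/4, 1/4, 1/8]
P^2 =
  1: [11/32, 13/64, 15/64, 7/32]
  2: [5/16, 13/64, 17/64, 7/32]
  3: [1/4, 15/64, 23/64, 5/32]
  4: [5/16, 13/64, 17/64, 7/32]

(P^2)[3 -> 2] = 15/64

Answer: 15/64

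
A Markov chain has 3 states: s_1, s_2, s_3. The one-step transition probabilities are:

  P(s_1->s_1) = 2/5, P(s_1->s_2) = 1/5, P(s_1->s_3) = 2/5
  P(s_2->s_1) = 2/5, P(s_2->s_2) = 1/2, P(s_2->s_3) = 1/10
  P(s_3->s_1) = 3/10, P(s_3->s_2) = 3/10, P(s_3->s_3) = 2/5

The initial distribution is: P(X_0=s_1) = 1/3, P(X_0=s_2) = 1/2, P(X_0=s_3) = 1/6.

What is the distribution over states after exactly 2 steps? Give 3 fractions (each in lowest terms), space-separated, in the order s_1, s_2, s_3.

Propagating the distribution step by step (d_{t+1} = d_t * P):
d_0 = (s_1=1/3, s_2=1/2, s_3=1/6)
  d_1[s_1] = 1/3*2/5 + 1/2*2/5 + 1/6*3/10 = 23/60
  d_1[s_2] = 1/3*1/5 + 1/2*1/2 + 1/6*3/10 = 11/30
  d_1[s_3] = 1/3*2/5 + 1/2*1/10 + 1/6*2/5 = 1/4
d_1 = (s_1=23/60, s_2=11/30, s_3=1/4)
  d_2[s_1] = 23/60*2/5 + 11/30*2/5 + 1/4*3/10 = 3/8
  d_2[s_2] = 23/60*1/5 + 11/30*1/2 + 1/4*3/10 = 67/200
  d_2[s_3] = 23/60*2/5 + 11/30*1/10 + 1/4*2/5 = 29/100
d_2 = (s_1=3/8, s_2=67/200, s_3=29/100)

Answer: 3/8 67/200 29/100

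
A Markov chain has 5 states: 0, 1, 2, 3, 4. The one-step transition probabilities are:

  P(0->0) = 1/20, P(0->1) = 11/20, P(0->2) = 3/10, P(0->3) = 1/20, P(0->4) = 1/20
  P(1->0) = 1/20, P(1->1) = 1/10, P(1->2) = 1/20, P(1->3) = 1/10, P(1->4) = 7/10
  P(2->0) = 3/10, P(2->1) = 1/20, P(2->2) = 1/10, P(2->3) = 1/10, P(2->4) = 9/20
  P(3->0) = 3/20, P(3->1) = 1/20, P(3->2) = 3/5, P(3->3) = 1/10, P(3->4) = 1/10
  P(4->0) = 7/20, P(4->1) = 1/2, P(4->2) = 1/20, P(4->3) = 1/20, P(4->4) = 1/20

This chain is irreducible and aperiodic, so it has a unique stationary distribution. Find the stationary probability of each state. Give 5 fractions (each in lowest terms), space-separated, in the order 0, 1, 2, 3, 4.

The stationary distribution satisfies pi = pi * P, i.e.:
  pi_0 = 1/20*pi_0 + 1/20*pi_1 + 3/10*pi_2 + 3/20*pi_3 + 7/20*pi_4
  pi_1 = 11/20*pi_0 + 1/10*pi_1 + 1/20*pi_2 + 1/20*pi_3 + 1/2*pi_4
  pi_2 = 3/10*pi_0 + 1/20*pi_1 + 1/10*pi_2 + 3/5*pi_3 + 1/20*pi_4
  pi_3 = 1/20*pi_0 + 1/10*pi_1 + 1/10*pi_2 + 1/10*pi_3 + 1/20*pi_4
  pi_4 = 1/20*pi_0 + 7/10*pi_1 + 9/20*pi_2 + 1/10*pi_3 + 1/20*pi_4
with normalization: pi_0 + pi_1 + pi_2 + pi_3 + pi_4 = 1.

Using the first 4 balance equations plus normalization, the linear system A*pi = b is:
  [-19/20, 1/20, 3/10, 3/20, 7/20] . pi = 0
  [11/20, -9/10, 1/20, 1/20, 1/2] . pi = 0
  [3/10, 1/20, -9/10, 3/5, 1/20] . pi = 0
  [1/20, 1/10, 1/10, -9/10, 1/20] . pi = 0
  [1, 1, 1, 1, 1] . pi = 1

Solving yields:
  pi_0 = 48267/261692
  pi_1 = 76625/261692
  pi_2 = 9485/65423
  pi_3 = 19803/261692
  pi_4 = 79057/261692

Verification (pi * P):
  48267/261692*1/20 + 76625/261692*1/20 + 9485/65423*3/10 + 19803/261692*3/20 + 79057/261692*7/20 = 48267/261692 = pi_0  (ok)
  48267/261692*11/20 + 76625/261692*1/10 + 9485/65423*1/20 + 19803/261692*1/20 + 79057/261692*1/2 = 76625/261692 = pi_1  (ok)
  48267/261692*3/10 + 76625/261692*1/20 + 9485/65423*1/10 + 19803/261692*3/5 + 79057/261692*1/20 = 9485/65423 = pi_2  (ok)
  48267/261692*1/20 + 76625/261692*1/10 + 9485/65423*1/10 + 19803/261692*1/10 + 79057/261692*1/20 = 19803/261692 = pi_3  (ok)
  48267/261692*1/20 + 76625/261692*7/10 + 9485/65423*9/20 + 19803/261692*1/10 + 79057/261692*1/20 = 79057/261692 = pi_4  (ok)

Answer: 48267/261692 76625/261692 9485/65423 19803/261692 79057/261692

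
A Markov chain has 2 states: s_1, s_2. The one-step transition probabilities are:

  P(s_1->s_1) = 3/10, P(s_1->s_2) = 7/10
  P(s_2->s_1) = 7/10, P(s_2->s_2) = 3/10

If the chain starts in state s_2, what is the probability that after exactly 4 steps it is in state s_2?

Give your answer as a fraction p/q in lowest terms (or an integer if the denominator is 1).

Answer: 641/1250

Derivation:
Computing P^4 by repeated multiplication:
P^1 =
  s_1: [3/10, 7/10]
  s_2: [7/10, 3/10]
P^2 =
  s_1: [29/50, 21/50]
  s_2: [21/50, 29/50]
P^3 =
  s_1: [117/250, 133/250]
  s_2: [133/250, 117/250]
P^4 =
  s_1: [641/1250, 609/1250]
  s_2: [609/1250, 641/1250]

(P^4)[s_2 -> s_2] = 641/1250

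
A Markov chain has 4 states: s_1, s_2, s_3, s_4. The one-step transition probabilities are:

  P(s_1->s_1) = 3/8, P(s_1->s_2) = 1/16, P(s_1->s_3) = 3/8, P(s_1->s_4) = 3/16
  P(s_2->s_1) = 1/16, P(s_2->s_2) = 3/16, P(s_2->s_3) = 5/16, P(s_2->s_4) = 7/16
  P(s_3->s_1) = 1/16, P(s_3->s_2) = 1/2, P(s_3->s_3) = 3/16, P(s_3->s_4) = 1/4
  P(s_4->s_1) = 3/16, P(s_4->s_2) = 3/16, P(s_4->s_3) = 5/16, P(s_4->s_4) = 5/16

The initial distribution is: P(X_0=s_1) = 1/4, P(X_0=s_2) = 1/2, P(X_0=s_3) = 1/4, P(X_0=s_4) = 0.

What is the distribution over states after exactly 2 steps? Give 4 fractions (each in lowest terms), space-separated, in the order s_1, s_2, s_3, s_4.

Answer: 151/1024 269/1024 291/1024 313/1024

Derivation:
Propagating the distribution step by step (d_{t+1} = d_t * P):
d_0 = (s_1=1/4, s_2=1/2, s_3=1/4, s_4=0)
  d_1[s_1] = 1/4*3/8 + 1/2*1/16 + 1/4*1/16 + 0*3/16 = 9/64
  d_1[s_2] = 1/4*1/16 + 1/2*3/16 + 1/4*1/2 + 0*3/16 = 15/64
  d_1[s_3] = 1/4*3/8 + 1/2*5/16 + 1/4*3/16 + 0*5/16 = 19/64
  d_1[s_4] = 1/4*3/16 + 1/2*7/16 + 1/4*1/4 + 0*5/16 = 21/64
d_1 = (s_1=9/64, s_2=15/64, s_3=19/64, s_4=21/64)
  d_2[s_1] = 9/64*3/8 + 15/64*1/16 + 19/64*1/16 + 21/64*3/16 = 151/1024
  d_2[s_2] = 9/64*1/16 + 15/64*3/16 + 19/64*1/2 + 21/64*3/16 = 269/1024
  d_2[s_3] = 9/64*3/8 + 15/64*5/16 + 19/64*3/16 + 21/64*5/16 = 291/1024
  d_2[s_4] = 9/64*3/16 + 15/64*7/16 + 19/64*1/4 + 21/64*5/16 = 313/1024
d_2 = (s_1=151/1024, s_2=269/1024, s_3=291/1024, s_4=313/1024)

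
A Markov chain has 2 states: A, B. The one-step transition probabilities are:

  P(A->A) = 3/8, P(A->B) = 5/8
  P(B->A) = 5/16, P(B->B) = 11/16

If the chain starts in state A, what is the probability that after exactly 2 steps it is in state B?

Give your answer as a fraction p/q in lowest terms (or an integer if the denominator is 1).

Answer: 85/128

Derivation:
Computing P^2 by repeated multiplication:
P^1 =
  A: [3/8, 5/8]
  B: [5/16, 11/16]
P^2 =
  A: [43/128, 85/128]
  B: [85/256, 171/256]

(P^2)[A -> B] = 85/128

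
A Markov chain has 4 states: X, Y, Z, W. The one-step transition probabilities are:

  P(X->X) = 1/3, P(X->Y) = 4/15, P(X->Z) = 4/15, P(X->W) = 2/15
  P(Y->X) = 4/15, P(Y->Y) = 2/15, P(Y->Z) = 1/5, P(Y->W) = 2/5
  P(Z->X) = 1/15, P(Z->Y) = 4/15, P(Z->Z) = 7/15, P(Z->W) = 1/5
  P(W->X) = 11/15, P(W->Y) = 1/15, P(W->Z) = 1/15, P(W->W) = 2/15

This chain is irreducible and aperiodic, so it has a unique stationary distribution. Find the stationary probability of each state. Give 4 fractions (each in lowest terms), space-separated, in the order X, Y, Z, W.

Answer: 269/813 54/271 72/271 166/813

Derivation:
The stationary distribution satisfies pi = pi * P, i.e.:
  pi_X = 1/3*pi_X + 4/15*pi_Y + 1/15*pi_Z + 11/15*pi_W
  pi_Y = 4/15*pi_X + 2/15*pi_Y + 4/15*pi_Z + 1/15*pi_W
  pi_Z = 4/15*pi_X + 1/5*pi_Y + 7/15*pi_Z + 1/15*pi_W
  pi_W = 2/15*pi_X + 2/5*pi_Y + 1/5*pi_Z + 2/15*pi_W
with normalization: pi_X + pi_Y + pi_Z + pi_W = 1.

Using the first 3 balance equations plus normalization, the linear system A*pi = b is:
  [-2/3, 4/15, 1/15, 11/15] . pi = 0
  [4/15, -13/15, 4/15, 1/15] . pi = 0
  [4/15, 1/5, -8/15, 1/15] . pi = 0
  [1, 1, 1, 1] . pi = 1

Solving yields:
  pi_X = 269/813
  pi_Y = 54/271
  pi_Z = 72/271
  pi_W = 166/813

Verification (pi * P):
  269/813*1/3 + 54/271*4/15 + 72/271*1/15 + 166/813*11/15 = 269/813 = pi_X  (ok)
  269/813*4/15 + 54/271*2/15 + 72/271*4/15 + 166/813*1/15 = 54/271 = pi_Y  (ok)
  269/813*4/15 + 54/271*1/5 + 72/271*7/15 + 166/813*1/15 = 72/271 = pi_Z  (ok)
  269/813*2/15 + 54/271*2/5 + 72/271*1/5 + 166/813*2/15 = 166/813 = pi_W  (ok)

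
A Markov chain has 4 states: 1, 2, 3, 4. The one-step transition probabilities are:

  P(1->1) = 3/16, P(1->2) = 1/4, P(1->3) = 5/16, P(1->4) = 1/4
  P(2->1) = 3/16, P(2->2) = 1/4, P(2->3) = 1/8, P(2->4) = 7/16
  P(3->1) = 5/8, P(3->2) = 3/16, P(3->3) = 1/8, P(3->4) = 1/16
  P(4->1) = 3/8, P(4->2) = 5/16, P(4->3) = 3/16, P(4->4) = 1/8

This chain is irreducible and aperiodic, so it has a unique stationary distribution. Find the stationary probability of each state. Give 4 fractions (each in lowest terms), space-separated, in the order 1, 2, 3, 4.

The stationary distribution satisfies pi = pi * P, i.e.:
  pi_1 = 3/16*pi_1 + 3/16*pi_2 + 5/8*pi_3 + 3/8*pi_4
  pi_2 = 1/4*pi_1 + 1/4*pi_2 + 3/16*pi_3 + 5/16*pi_4
  pi_3 = 5/16*pi_1 + 1/8*pi_2 + 1/8*pi_3 + 3/16*pi_4
  pi_4 = 1/4*pi_1 + 7/16*pi_2 + 1/16*pi_3 + 1/8*pi_4
with normalization: pi_1 + pi_2 + pi_3 + pi_4 = 1.

Using the first 3 balance equations plus normalization, the linear system A*pi = b is:
  [-13/16, 3/16, 5/8, 3/8] . pi = 0
  [1/4, -3/4, 3/16, 5/16] . pi = 0
  [5/16, 1/8, -7/8, 3/16] . pi = 0
  [1, 1, 1, 1] . pi = 1

Solving yields:
  pi_1 = 1669/5250
  pi_2 = 63/250
  pi_3 = 209/1050
  pi_4 = 1213/5250

Verification (pi * P):
  1669/5250*3/16 + 63/250*3/16 + 209/1050*5/8 + 1213/5250*3/8 = 1669/5250 = pi_1  (ok)
  1669/5250*1/4 + 63/250*1/4 + 209/1050*3/16 + 1213/5250*5/16 = 63/250 = pi_2  (ok)
  1669/5250*5/16 + 63/250*1/8 + 209/1050*1/8 + 1213/5250*3/16 = 209/1050 = pi_3  (ok)
  1669/5250*1/4 + 63/250*7/16 + 209/1050*1/16 + 1213/5250*1/8 = 1213/5250 = pi_4  (ok)

Answer: 1669/5250 63/250 209/1050 1213/5250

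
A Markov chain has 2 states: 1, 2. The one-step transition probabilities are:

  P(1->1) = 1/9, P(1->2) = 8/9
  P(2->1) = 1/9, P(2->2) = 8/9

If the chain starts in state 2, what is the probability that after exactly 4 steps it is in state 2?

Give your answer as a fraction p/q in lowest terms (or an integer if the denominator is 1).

Answer: 8/9

Derivation:
Computing P^4 by repeated multiplication:
P^1 =
  1: [1/9, 8/9]
  2: [1/9, 8/9]
P^2 =
  1: [1/9, 8/9]
  2: [1/9, 8/9]
P^3 =
  1: [1/9, 8/9]
  2: [1/9, 8/9]
P^4 =
  1: [1/9, 8/9]
  2: [1/9, 8/9]

(P^4)[2 -> 2] = 8/9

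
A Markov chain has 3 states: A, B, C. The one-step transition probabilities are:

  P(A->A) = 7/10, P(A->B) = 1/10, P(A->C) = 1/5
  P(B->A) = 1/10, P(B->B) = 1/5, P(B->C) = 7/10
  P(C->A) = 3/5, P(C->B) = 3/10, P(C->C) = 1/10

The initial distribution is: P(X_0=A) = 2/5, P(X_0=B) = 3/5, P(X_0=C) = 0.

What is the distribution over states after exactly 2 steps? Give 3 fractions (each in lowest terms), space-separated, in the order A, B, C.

Propagating the distribution step by step (d_{t+1} = d_t * P):
d_0 = (A=2/5, B=3/5, C=0)
  d_1[A] = 2/5*7/10 + 3/5*1/10 + 0*3/5 = 17/50
  d_1[B] = 2/5*1/10 + 3/5*1/5 + 0*3/10 = 4/25
  d_1[C] = 2/5*1/5 + 3/5*7/10 + 0*1/10 = 1/2
d_1 = (A=17/50, B=4/25, C=1/2)
  d_2[A] = 17/50*7/10 + 4/25*1/10 + 1/2*3/5 = 277/500
  d_2[B] = 17/50*1/10 + 4/25*1/5 + 1/2*3/10 = 27/125
  d_2[C] = 17/50*1/5 + 4/25*7/10 + 1/2*1/10 = 23/100
d_2 = (A=277/500, B=27/125, C=23/100)

Answer: 277/500 27/125 23/100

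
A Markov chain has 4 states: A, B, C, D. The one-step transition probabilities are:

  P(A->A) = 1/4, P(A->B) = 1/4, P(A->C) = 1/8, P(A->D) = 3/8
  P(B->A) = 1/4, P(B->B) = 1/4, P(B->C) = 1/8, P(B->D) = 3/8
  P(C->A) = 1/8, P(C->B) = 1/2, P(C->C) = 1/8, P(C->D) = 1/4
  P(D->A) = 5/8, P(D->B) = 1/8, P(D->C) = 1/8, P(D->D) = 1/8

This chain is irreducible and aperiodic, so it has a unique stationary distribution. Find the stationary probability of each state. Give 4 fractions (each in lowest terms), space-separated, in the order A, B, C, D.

Answer: 219/640 157/640 1/8 23/80

Derivation:
The stationary distribution satisfies pi = pi * P, i.e.:
  pi_A = 1/4*pi_A + 1/4*pi_B + 1/8*pi_C + 5/8*pi_D
  pi_B = 1/4*pi_A + 1/4*pi_B + 1/2*pi_C + 1/8*pi_D
  pi_C = 1/8*pi_A + 1/8*pi_B + 1/8*pi_C + 1/8*pi_D
  pi_D = 3/8*pi_A + 3/8*pi_B + 1/4*pi_C + 1/8*pi_D
with normalization: pi_A + pi_B + pi_C + pi_D = 1.

Using the first 3 balance equations plus normalization, the linear system A*pi = b is:
  [-3/4, 1/4, 1/8, 5/8] . pi = 0
  [1/4, -3/4, 1/2, 1/8] . pi = 0
  [1/8, 1/8, -7/8, 1/8] . pi = 0
  [1, 1, 1, 1] . pi = 1

Solving yields:
  pi_A = 219/640
  pi_B = 157/640
  pi_C = 1/8
  pi_D = 23/80

Verification (pi * P):
  219/640*1/4 + 157/640*1/4 + 1/8*1/8 + 23/80*5/8 = 219/640 = pi_A  (ok)
  219/640*1/4 + 157/640*1/4 + 1/8*1/2 + 23/80*1/8 = 157/640 = pi_B  (ok)
  219/640*1/8 + 157/640*1/8 + 1/8*1/8 + 23/80*1/8 = 1/8 = pi_C  (ok)
  219/640*3/8 + 157/640*3/8 + 1/8*1/4 + 23/80*1/8 = 23/80 = pi_D  (ok)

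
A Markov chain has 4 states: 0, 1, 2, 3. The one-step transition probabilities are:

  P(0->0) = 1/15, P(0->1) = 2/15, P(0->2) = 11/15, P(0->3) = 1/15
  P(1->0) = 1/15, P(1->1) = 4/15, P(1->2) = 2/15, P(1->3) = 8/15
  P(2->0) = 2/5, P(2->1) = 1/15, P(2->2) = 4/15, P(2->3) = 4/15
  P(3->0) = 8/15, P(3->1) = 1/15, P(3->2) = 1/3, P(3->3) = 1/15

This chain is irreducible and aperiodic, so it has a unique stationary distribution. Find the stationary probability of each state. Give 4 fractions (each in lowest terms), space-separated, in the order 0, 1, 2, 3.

Answer: 655/2237 241/2237 1799/4474 883/4474

Derivation:
The stationary distribution satisfies pi = pi * P, i.e.:
  pi_0 = 1/15*pi_0 + 1/15*pi_1 + 2/5*pi_2 + 8/15*pi_3
  pi_1 = 2/15*pi_0 + 4/15*pi_1 + 1/15*pi_2 + 1/15*pi_3
  pi_2 = 11/15*pi_0 + 2/15*pi_1 + 4/15*pi_2 + 1/3*pi_3
  pi_3 = 1/15*pi_0 + 8/15*pi_1 + 4/15*pi_2 + 1/15*pi_3
with normalization: pi_0 + pi_1 + pi_2 + pi_3 = 1.

Using the first 3 balance equations plus normalization, the linear system A*pi = b is:
  [-14/15, 1/15, 2/5, 8/15] . pi = 0
  [2/15, -11/15, 1/15, 1/15] . pi = 0
  [11/15, 2/15, -11/15, 1/3] . pi = 0
  [1, 1, 1, 1] . pi = 1

Solving yields:
  pi_0 = 655/2237
  pi_1 = 241/2237
  pi_2 = 1799/4474
  pi_3 = 883/4474

Verification (pi * P):
  655/2237*1/15 + 241/2237*1/15 + 1799/4474*2/5 + 883/4474*8/15 = 655/2237 = pi_0  (ok)
  655/2237*2/15 + 241/2237*4/15 + 1799/4474*1/15 + 883/4474*1/15 = 241/2237 = pi_1  (ok)
  655/2237*11/15 + 241/2237*2/15 + 1799/4474*4/15 + 883/4474*1/3 = 1799/4474 = pi_2  (ok)
  655/2237*1/15 + 241/2237*8/15 + 1799/4474*4/15 + 883/4474*1/15 = 883/4474 = pi_3  (ok)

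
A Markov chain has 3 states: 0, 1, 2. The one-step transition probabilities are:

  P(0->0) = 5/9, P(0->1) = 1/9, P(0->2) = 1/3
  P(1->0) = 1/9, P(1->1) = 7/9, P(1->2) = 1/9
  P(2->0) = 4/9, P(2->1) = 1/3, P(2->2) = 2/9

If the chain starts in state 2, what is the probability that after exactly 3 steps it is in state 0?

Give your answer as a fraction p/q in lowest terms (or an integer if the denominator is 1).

Answer: 262/729

Derivation:
Computing P^3 by repeated multiplication:
P^1 =
  0: [5/9, 1/9, 1/3]
  1: [1/9, 7/9, 1/9]
  2: [4/9, 1/3, 2/9]
P^2 =
  0: [38/81, 7/27, 22/81]
  1: [16/81, 53/81, 4/27]
  2: [31/81, 31/81, 19/81]
P^3 =
  0: [299/729, 251/729, 179/729]
  1: [181/729, 47/81, 125/729]
  2: [262/729, 305/729, 2/9]

(P^3)[2 -> 0] = 262/729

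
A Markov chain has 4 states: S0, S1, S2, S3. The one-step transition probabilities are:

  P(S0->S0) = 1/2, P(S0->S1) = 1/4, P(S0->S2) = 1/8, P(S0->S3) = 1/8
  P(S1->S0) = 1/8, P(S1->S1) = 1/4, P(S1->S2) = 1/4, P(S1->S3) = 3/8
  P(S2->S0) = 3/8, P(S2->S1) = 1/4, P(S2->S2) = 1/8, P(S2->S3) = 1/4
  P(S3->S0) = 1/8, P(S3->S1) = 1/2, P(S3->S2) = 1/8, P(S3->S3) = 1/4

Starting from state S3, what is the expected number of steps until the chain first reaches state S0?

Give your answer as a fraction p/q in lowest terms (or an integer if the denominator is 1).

Let h_i = expected steps to first reach S0 from state i.
Boundary: h_S0 = 0.
First-step equations for the other states:
  h_S1 = 1 + 1/8*h_S0 + 1/4*h_S1 + 1/4*h_S2 + 3/8*h_S3
  h_S2 = 1 + 3/8*h_S0 + 1/4*h_S1 + 1/8*h_S2 + 1/4*h_S3
  h_S3 = 1 + 1/8*h_S0 + 1/2*h_S1 + 1/8*h_S2 + 1/4*h_S3

Substituting h_S0 = 0 and rearranging gives the linear system (I - Q) h = 1:
  [3/4, -1/4, -3/8] . (h_S1, h_S2, h_S3) = 1
  [-1/4, 7/8, -1/4] . (h_S1, h_S2, h_S3) = 1
  [-1/2, -1/8, 3/4] . (h_S1, h_S2, h_S3) = 1

Solving yields:
  h_S1 = 64/11
  h_S2 = 248/55
  h_S3 = 328/55

Starting state is S3, so the expected hitting time is h_S3 = 328/55.

Answer: 328/55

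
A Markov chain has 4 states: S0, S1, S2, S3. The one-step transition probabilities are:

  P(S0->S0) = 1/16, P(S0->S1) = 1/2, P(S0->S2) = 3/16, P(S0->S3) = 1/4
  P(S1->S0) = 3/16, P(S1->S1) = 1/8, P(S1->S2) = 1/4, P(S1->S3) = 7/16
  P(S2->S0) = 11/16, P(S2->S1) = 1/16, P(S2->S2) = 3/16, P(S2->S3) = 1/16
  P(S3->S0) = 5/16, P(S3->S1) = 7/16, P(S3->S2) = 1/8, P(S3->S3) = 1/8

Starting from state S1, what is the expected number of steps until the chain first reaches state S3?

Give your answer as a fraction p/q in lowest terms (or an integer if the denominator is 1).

Let h_i = expected steps to first reach S3 from state i.
Boundary: h_S3 = 0.
First-step equations for the other states:
  h_S0 = 1 + 1/16*h_S0 + 1/2*h_S1 + 3/16*h_S2 + 1/4*h_S3
  h_S1 = 1 + 3/16*h_S0 + 1/8*h_S1 + 1/4*h_S2 + 7/16*h_S3
  h_S2 = 1 + 11/16*h_S0 + 1/16*h_S1 + 3/16*h_S2 + 1/16*h_S3

Substituting h_S3 = 0 and rearranging gives the linear system (I - Q) h = 1:
  [15/16, -1/2, -3/16] . (h_S0, h_S1, h_S2) = 1
  [-3/16, 7/8, -1/4] . (h_S0, h_S1, h_S2) = 1
  [-11/16, -1/16, 13/16] . (h_S0, h_S1, h_S2) = 1

Solving yields:
  h_S0 = 5744/1535
  h_S1 = 5024/1535
  h_S2 = 7136/1535

Starting state is S1, so the expected hitting time is h_S1 = 5024/1535.

Answer: 5024/1535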